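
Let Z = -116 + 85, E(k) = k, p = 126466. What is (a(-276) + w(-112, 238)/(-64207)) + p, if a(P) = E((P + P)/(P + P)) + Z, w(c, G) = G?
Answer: 8118076014/64207 ≈ 1.2644e+5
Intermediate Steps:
Z = -31
a(P) = -30 (a(P) = (P + P)/(P + P) - 31 = (2*P)/((2*P)) - 31 = (2*P)*(1/(2*P)) - 31 = 1 - 31 = -30)
(a(-276) + w(-112, 238)/(-64207)) + p = (-30 + 238/(-64207)) + 126466 = (-30 + 238*(-1/64207)) + 126466 = (-30 - 238/64207) + 126466 = -1926448/64207 + 126466 = 8118076014/64207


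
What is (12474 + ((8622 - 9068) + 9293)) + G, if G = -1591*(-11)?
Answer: 38822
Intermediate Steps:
G = 17501
(12474 + ((8622 - 9068) + 9293)) + G = (12474 + ((8622 - 9068) + 9293)) + 17501 = (12474 + (-446 + 9293)) + 17501 = (12474 + 8847) + 17501 = 21321 + 17501 = 38822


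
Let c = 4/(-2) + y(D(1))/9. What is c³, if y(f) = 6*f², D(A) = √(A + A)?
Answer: -8/27 ≈ -0.29630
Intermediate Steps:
D(A) = √2*√A (D(A) = √(2*A) = √2*√A)
c = -⅔ (c = 4/(-2) + (6*(√2*√1)²)/9 = 4*(-½) + (6*(√2*1)²)*(⅑) = -2 + (6*(√2)²)*(⅑) = -2 + (6*2)*(⅑) = -2 + 12*(⅑) = -2 + 4/3 = -⅔ ≈ -0.66667)
c³ = (-⅔)³ = -8/27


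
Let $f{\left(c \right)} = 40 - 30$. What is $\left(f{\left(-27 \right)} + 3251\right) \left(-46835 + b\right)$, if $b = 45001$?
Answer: $-5980674$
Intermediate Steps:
$f{\left(c \right)} = 10$ ($f{\left(c \right)} = 40 - 30 = 10$)
$\left(f{\left(-27 \right)} + 3251\right) \left(-46835 + b\right) = \left(10 + 3251\right) \left(-46835 + 45001\right) = 3261 \left(-1834\right) = -5980674$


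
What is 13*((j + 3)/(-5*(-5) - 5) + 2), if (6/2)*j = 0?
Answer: 559/20 ≈ 27.950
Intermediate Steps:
j = 0 (j = (1/3)*0 = 0)
13*((j + 3)/(-5*(-5) - 5) + 2) = 13*((0 + 3)/(-5*(-5) - 5) + 2) = 13*(3/(25 - 5) + 2) = 13*(3/20 + 2) = 13*(43/20) = 559/20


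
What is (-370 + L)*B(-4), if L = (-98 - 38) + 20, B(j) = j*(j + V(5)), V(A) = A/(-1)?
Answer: -17496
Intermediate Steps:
V(A) = -A (V(A) = A*(-1) = -A)
B(j) = j*(-5 + j) (B(j) = j*(j - 1*5) = j*(j - 5) = j*(-5 + j))
L = -116 (L = -136 + 20 = -116)
(-370 + L)*B(-4) = (-370 - 116)*(-4*(-5 - 4)) = -(-1944)*(-9) = -486*36 = -17496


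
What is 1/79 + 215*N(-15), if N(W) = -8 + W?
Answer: -390654/79 ≈ -4945.0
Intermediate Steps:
1/79 + 215*N(-15) = 1/79 + 215*(-8 - 15) = 1/79 + 215*(-23) = 1/79 - 4945 = -390654/79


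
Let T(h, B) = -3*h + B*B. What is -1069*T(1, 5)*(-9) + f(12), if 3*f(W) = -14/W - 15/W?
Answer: 7619803/36 ≈ 2.1166e+5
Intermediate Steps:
f(W) = -29/(3*W) (f(W) = (-14/W - 15/W)/3 = (-29/W)/3 = -29/(3*W))
T(h, B) = B² - 3*h (T(h, B) = -3*h + B² = B² - 3*h)
-1069*T(1, 5)*(-9) + f(12) = -1069*(5² - 3*1)*(-9) - 29/3/12 = -1069*(25 - 3)*(-9) - 29/3*1/12 = -23518*(-9) - 29/36 = -1069*(-198) - 29/36 = 211662 - 29/36 = 7619803/36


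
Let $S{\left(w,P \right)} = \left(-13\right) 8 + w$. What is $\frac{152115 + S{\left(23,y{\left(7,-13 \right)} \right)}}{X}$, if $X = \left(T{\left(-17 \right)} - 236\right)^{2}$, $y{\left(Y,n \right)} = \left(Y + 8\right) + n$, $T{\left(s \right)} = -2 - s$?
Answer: $\frac{152034}{48841} \approx 3.1128$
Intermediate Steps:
$y{\left(Y,n \right)} = 8 + Y + n$ ($y{\left(Y,n \right)} = \left(8 + Y\right) + n = 8 + Y + n$)
$S{\left(w,P \right)} = -104 + w$
$X = 48841$ ($X = \left(\left(-2 - -17\right) - 236\right)^{2} = \left(\left(-2 + 17\right) - 236\right)^{2} = \left(15 - 236\right)^{2} = \left(-221\right)^{2} = 48841$)
$\frac{152115 + S{\left(23,y{\left(7,-13 \right)} \right)}}{X} = \frac{152115 + \left(-104 + 23\right)}{48841} = \left(152115 - 81\right) \frac{1}{48841} = 152034 \cdot \frac{1}{48841} = \frac{152034}{48841}$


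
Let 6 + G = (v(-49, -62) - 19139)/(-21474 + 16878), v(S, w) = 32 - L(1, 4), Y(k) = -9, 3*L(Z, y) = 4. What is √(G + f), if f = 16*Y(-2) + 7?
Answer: I*√733199497/2298 ≈ 11.783*I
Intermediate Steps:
L(Z, y) = 4/3 (L(Z, y) = (⅓)*4 = 4/3)
v(S, w) = 92/3 (v(S, w) = 32 - 1*4/3 = 32 - 4/3 = 92/3)
G = -25403/13788 (G = -6 + (92/3 - 19139)/(-21474 + 16878) = -6 - 57325/3/(-4596) = -6 - 57325/3*(-1/4596) = -6 + 57325/13788 = -25403/13788 ≈ -1.8424)
f = -137 (f = 16*(-9) + 7 = -144 + 7 = -137)
√(G + f) = √(-25403/13788 - 137) = √(-1914359/13788) = I*√733199497/2298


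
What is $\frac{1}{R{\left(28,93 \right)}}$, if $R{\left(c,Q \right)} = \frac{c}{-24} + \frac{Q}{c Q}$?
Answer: $- \frac{84}{95} \approx -0.88421$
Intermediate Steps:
$R{\left(c,Q \right)} = \frac{1}{c} - \frac{c}{24}$ ($R{\left(c,Q \right)} = c \left(- \frac{1}{24}\right) + \frac{Q}{Q c} = - \frac{c}{24} + Q \frac{1}{Q c} = - \frac{c}{24} + \frac{1}{c} = \frac{1}{c} - \frac{c}{24}$)
$\frac{1}{R{\left(28,93 \right)}} = \frac{1}{\frac{1}{28} - \frac{7}{6}} = \frac{1}{- \frac{95}{84}} = - \frac{84}{95}$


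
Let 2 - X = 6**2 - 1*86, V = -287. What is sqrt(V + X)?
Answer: I*sqrt(235) ≈ 15.33*I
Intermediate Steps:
X = 52 (X = 2 - (6**2 - 1*86) = 2 - (36 - 86) = 2 - 1*(-50) = 2 + 50 = 52)
sqrt(V + X) = sqrt(-287 + 52) = sqrt(-235) = I*sqrt(235)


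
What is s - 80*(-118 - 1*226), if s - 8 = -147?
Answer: 27381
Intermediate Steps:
s = -139 (s = 8 - 147 = -139)
s - 80*(-118 - 1*226) = -139 - 80*(-118 - 1*226) = -139 - 80*(-118 - 226) = -139 - 80*(-344) = -139 + 27520 = 27381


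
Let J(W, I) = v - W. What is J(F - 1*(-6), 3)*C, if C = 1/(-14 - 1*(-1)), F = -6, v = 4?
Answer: -4/13 ≈ -0.30769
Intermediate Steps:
J(W, I) = 4 - W
C = -1/13 (C = 1/(-14 + 1) = 1/(-13) = -1/13 ≈ -0.076923)
J(F - 1*(-6), 3)*C = (4 - (-6 - 1*(-6)))*(-1/13) = (4 - (-6 + 6))*(-1/13) = (4 - 1*0)*(-1/13) = (4 + 0)*(-1/13) = 4*(-1/13) = -4/13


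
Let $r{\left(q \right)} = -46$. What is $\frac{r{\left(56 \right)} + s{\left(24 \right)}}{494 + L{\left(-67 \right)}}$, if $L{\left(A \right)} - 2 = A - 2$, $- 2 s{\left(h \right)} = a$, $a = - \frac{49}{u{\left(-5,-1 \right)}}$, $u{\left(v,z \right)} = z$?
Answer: $- \frac{141}{854} \approx -0.16511$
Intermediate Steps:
$a = 49$ ($a = - \frac{49}{-1} = \left(-49\right) \left(-1\right) = 49$)
$s{\left(h \right)} = - \frac{49}{2}$ ($s{\left(h \right)} = \left(- \frac{1}{2}\right) 49 = - \frac{49}{2}$)
$L{\left(A \right)} = A$ ($L{\left(A \right)} = 2 + \left(A - 2\right) = 2 + \left(-2 + A\right) = A$)
$\frac{r{\left(56 \right)} + s{\left(24 \right)}}{494 + L{\left(-67 \right)}} = \frac{-46 - \frac{49}{2}}{494 - 67} = - \frac{141}{2 \cdot 427} = \left(- \frac{141}{2}\right) \frac{1}{427} = - \frac{141}{854}$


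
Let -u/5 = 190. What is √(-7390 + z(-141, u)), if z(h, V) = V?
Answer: 2*I*√2085 ≈ 91.324*I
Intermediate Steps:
u = -950 (u = -5*190 = -950)
√(-7390 + z(-141, u)) = √(-7390 - 950) = √(-8340) = 2*I*√2085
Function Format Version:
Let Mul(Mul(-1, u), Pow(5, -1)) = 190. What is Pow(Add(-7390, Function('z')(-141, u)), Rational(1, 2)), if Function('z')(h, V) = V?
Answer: Mul(2, I, Pow(2085, Rational(1, 2))) ≈ Mul(91.324, I)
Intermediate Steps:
u = -950 (u = Mul(-5, 190) = -950)
Pow(Add(-7390, Function('z')(-141, u)), Rational(1, 2)) = Pow(Add(-7390, -950), Rational(1, 2)) = Pow(-8340, Rational(1, 2)) = Mul(2, I, Pow(2085, Rational(1, 2)))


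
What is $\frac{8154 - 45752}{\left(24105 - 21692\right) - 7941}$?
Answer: $\frac{18799}{2764} \approx 6.8014$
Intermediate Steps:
$\frac{8154 - 45752}{\left(24105 - 21692\right) - 7941} = - \frac{37598}{\left(24105 - 21692\right) - 7941} = - \frac{37598}{2413 - 7941} = - \frac{37598}{-5528} = \left(-37598\right) \left(- \frac{1}{5528}\right) = \frac{18799}{2764}$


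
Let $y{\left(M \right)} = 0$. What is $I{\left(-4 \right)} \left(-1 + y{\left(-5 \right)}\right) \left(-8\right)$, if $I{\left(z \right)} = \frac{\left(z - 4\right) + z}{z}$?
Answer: $24$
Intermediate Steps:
$I{\left(z \right)} = \frac{-4 + 2 z}{z}$ ($I{\left(z \right)} = \frac{\left(-4 + z\right) + z}{z} = \frac{-4 + 2 z}{z}$)
$I{\left(-4 \right)} \left(-1 + y{\left(-5 \right)}\right) \left(-8\right) = \left(2 - \frac{4}{-4}\right) \left(-1 + 0\right) \left(-8\right) = \left(2 - -1\right) \left(\left(-1\right) \left(-8\right)\right) = \left(2 + 1\right) 8 = 3 \cdot 8 = 24$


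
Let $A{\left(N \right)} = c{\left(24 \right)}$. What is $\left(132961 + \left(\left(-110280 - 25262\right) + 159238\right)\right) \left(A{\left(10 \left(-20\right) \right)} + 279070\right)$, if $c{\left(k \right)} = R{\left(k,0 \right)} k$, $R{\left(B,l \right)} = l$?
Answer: $43718268990$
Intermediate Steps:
$c{\left(k \right)} = 0$ ($c{\left(k \right)} = 0 k = 0$)
$A{\left(N \right)} = 0$
$\left(132961 + \left(\left(-110280 - 25262\right) + 159238\right)\right) \left(A{\left(10 \left(-20\right) \right)} + 279070\right) = \left(132961 + \left(\left(-110280 - 25262\right) + 159238\right)\right) \left(0 + 279070\right) = \left(132961 + \left(-135542 + 159238\right)\right) 279070 = \left(132961 + 23696\right) 279070 = 156657 \cdot 279070 = 43718268990$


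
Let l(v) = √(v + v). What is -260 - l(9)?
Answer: -260 - 3*√2 ≈ -264.24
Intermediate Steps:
l(v) = √2*√v (l(v) = √(2*v) = √2*√v)
-260 - l(9) = -260 - √2*√9 = -260 - √2*3 = -260 - 3*√2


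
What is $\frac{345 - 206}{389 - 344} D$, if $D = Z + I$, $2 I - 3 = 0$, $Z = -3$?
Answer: $- \frac{139}{30} \approx -4.6333$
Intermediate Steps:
$I = \frac{3}{2}$ ($I = \frac{3}{2} + \frac{1}{2} \cdot 0 = \frac{3}{2} + 0 = \frac{3}{2} \approx 1.5$)
$D = - \frac{3}{2}$ ($D = -3 + \frac{3}{2} = - \frac{3}{2} \approx -1.5$)
$\frac{345 - 206}{389 - 344} D = \frac{345 - 206}{389 - 344} \left(- \frac{3}{2}\right) = \frac{139}{45} \left(- \frac{3}{2}\right) = - \frac{139}{30}$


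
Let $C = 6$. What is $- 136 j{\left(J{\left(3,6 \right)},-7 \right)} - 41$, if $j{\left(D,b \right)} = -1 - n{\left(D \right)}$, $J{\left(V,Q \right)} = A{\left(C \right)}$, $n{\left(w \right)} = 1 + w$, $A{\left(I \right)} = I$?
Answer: $1047$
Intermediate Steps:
$J{\left(V,Q \right)} = 6$
$j{\left(D,b \right)} = -2 - D$ ($j{\left(D,b \right)} = -1 - \left(1 + D\right) = -2 - D$)
$- 136 j{\left(J{\left(3,6 \right)},-7 \right)} - 41 = - 136 \left(-2 - 6\right) - 41 = \left(-136\right) \left(-8\right) - 41 = 1088 - 41 = 1047$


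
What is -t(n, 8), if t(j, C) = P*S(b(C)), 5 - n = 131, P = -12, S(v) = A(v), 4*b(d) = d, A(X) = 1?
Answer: 12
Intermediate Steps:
b(d) = d/4
S(v) = 1
n = -126 (n = 5 - 1*131 = 5 - 131 = -126)
t(j, C) = -12 (t(j, C) = -12*1 = -12)
-t(n, 8) = -1*(-12) = 12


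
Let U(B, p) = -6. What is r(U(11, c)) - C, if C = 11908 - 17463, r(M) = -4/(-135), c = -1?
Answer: 749929/135 ≈ 5555.0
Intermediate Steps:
r(M) = 4/135 (r(M) = -4*(-1/135) = 4/135)
C = -5555
r(U(11, c)) - C = 4/135 - 1*(-5555) = 4/135 + 5555 = 749929/135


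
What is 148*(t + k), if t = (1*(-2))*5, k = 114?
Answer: 15392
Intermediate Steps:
t = -10 (t = -2*5 = -10)
148*(t + k) = 148*(-10 + 114) = 148*104 = 15392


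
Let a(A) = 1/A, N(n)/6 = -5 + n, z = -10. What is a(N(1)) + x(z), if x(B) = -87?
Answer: -2089/24 ≈ -87.042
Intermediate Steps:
N(n) = -30 + 6*n (N(n) = 6*(-5 + n) = -30 + 6*n)
a(N(1)) + x(z) = 1/(-30 + 6*1) - 87 = 1/(-30 + 6) - 87 = 1/(-24) - 87 = -1/24 - 87 = -2089/24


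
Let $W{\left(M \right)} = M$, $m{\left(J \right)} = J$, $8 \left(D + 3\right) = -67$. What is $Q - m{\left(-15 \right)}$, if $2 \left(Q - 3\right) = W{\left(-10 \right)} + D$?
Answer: $\frac{117}{16} \approx 7.3125$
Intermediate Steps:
$D = - \frac{91}{8}$ ($D = -3 + \frac{1}{8} \left(-67\right) = -3 - \frac{67}{8} = - \frac{91}{8} \approx -11.375$)
$Q = - \frac{123}{16}$ ($Q = 3 + \frac{-10 - \frac{91}{8}}{2} = 3 + \frac{1}{2} \left(- \frac{171}{8}\right) = 3 - \frac{171}{16} = - \frac{123}{16} \approx -7.6875$)
$Q - m{\left(-15 \right)} = - \frac{123}{16} - -15 = - \frac{123}{16} + 15 = \frac{117}{16}$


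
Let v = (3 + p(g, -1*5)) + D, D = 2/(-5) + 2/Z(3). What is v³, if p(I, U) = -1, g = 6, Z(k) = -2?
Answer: 27/125 ≈ 0.21600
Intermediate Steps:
D = -7/5 (D = 2/(-5) + 2/(-2) = 2*(-⅕) + 2*(-½) = -⅖ - 1 = -7/5 ≈ -1.4000)
v = ⅗ (v = (3 - 1) - 7/5 = 2 - 7/5 = ⅗ ≈ 0.60000)
v³ = (⅗)³ = 27/125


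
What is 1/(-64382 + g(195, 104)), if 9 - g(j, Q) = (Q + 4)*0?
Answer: -1/64373 ≈ -1.5534e-5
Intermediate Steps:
g(j, Q) = 9 (g(j, Q) = 9 - (Q + 4)*0 = 9 - (4 + Q)*0 = 9 - 1*0 = 9 + 0 = 9)
1/(-64382 + g(195, 104)) = 1/(-64382 + 9) = 1/(-64373) = -1/64373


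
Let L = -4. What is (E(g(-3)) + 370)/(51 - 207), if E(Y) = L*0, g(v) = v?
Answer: -185/78 ≈ -2.3718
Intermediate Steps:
E(Y) = 0 (E(Y) = -4*0 = 0)
(E(g(-3)) + 370)/(51 - 207) = (0 + 370)/(51 - 207) = 370/(-156) = 370*(-1/156) = -185/78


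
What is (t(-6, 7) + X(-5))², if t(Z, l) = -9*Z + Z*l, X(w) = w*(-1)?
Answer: 289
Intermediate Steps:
X(w) = -w
(t(-6, 7) + X(-5))² = (-6*(-9 + 7) - 1*(-5))² = (-6*(-2) + 5)² = (12 + 5)² = 17² = 289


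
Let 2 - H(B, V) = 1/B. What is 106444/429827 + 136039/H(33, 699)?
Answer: 1929623682209/27938755 ≈ 69066.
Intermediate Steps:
H(B, V) = 2 - 1/B
106444/429827 + 136039/H(33, 699) = 106444/429827 + 136039/(2 - 1/33) = 106444/429827 + 136039/(65/33) = 106444/429827 + 136039*(33/65) = 106444/429827 + 4489287/65 = 1929623682209/27938755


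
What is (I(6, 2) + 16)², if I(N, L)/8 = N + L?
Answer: 6400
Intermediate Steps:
I(N, L) = 8*L + 8*N (I(N, L) = 8*(N + L) = 8*(L + N) = 8*L + 8*N)
(I(6, 2) + 16)² = ((8*2 + 8*6) + 16)² = ((16 + 48) + 16)² = (64 + 16)² = 80² = 6400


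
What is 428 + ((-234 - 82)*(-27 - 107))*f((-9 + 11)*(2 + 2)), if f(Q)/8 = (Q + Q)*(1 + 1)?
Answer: 10840492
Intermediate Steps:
f(Q) = 32*Q (f(Q) = 8*((Q + Q)*(1 + 1)) = 8*((2*Q)*2) = 8*(4*Q) = 32*Q)
428 + ((-234 - 82)*(-27 - 107))*f((-9 + 11)*(2 + 2)) = 428 + ((-234 - 82)*(-27 - 107))*(32*((-9 + 11)*(2 + 2))) = 428 + (-316*(-134))*(32*(2*4)) = 428 + 42344*(32*8) = 428 + 42344*256 = 428 + 10840064 = 10840492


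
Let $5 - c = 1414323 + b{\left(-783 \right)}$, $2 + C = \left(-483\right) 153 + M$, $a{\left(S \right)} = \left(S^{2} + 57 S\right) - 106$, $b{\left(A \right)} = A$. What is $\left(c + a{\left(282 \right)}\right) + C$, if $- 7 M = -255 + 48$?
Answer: $- \frac{9743401}{7} \approx -1.3919 \cdot 10^{6}$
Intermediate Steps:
$M = \frac{207}{7}$ ($M = - \frac{-255 + 48}{7} = \left(- \frac{1}{7}\right) \left(-207\right) = \frac{207}{7} \approx 29.571$)
$a{\left(S \right)} = -106 + S^{2} + 57 S$
$C = - \frac{517100}{7}$ ($C = -2 + \left(\left(-483\right) 153 + \frac{207}{7}\right) = -2 + \left(-73899 + \frac{207}{7}\right) = -2 - \frac{517086}{7} = - \frac{517100}{7} \approx -73871.0$)
$c = -1413535$ ($c = 5 - \left(1414323 - 783\right) = 5 - 1413540 = -1413535$)
$\left(c + a{\left(282 \right)}\right) + C = \left(-1413535 + \left(-106 + 282^{2} + 57 \cdot 282\right)\right) - \frac{517100}{7} = \left(-1413535 + \left(-106 + 79524 + 16074\right)\right) - \frac{517100}{7} = \left(-1413535 + 95492\right) - \frac{517100}{7} = -1318043 - \frac{517100}{7} = - \frac{9743401}{7}$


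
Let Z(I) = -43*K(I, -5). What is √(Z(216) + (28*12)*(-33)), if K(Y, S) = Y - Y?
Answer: 12*I*√77 ≈ 105.3*I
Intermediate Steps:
K(Y, S) = 0
Z(I) = 0 (Z(I) = -43*0 = 0)
√(Z(216) + (28*12)*(-33)) = √(0 + (28*12)*(-33)) = √(0 + 336*(-33)) = √(0 - 11088) = √(-11088) = 12*I*√77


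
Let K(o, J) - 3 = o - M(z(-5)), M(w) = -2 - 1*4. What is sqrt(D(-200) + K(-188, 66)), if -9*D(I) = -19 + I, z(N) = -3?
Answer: 4*I*sqrt(87)/3 ≈ 12.437*I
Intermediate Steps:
M(w) = -6 (M(w) = -2 - 4 = -6)
D(I) = 19/9 - I/9 (D(I) = -(-19 + I)/9 = 19/9 - I/9)
K(o, J) = 9 + o (K(o, J) = 3 + (o - 1*(-6)) = 3 + (o + 6) = 3 + (6 + o) = 9 + o)
sqrt(D(-200) + K(-188, 66)) = sqrt((19/9 - 1/9*(-200)) + (9 - 188)) = sqrt((19/9 + 200/9) - 179) = sqrt(73/3 - 179) = sqrt(-464/3) = 4*I*sqrt(87)/3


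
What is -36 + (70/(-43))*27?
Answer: -3438/43 ≈ -79.953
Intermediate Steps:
-36 + (70/(-43))*27 = -36 + (70*(-1/43))*27 = -36 - 70/43*27 = -36 - 1890/43 = -3438/43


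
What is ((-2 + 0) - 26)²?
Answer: 784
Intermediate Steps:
((-2 + 0) - 26)² = (-2 - 26)² = (-28)² = 784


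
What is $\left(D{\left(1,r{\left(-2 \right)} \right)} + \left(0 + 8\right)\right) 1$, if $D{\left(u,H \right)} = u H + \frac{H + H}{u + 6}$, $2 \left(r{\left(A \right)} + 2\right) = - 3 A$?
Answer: $\frac{65}{7} \approx 9.2857$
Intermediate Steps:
$r{\left(A \right)} = -2 - \frac{3 A}{2}$ ($r{\left(A \right)} = -2 + \frac{\left(-3\right) A}{2} = -2 - \frac{3 A}{2}$)
$D{\left(u,H \right)} = H u + \frac{2 H}{6 + u}$
$\left(D{\left(1,r{\left(-2 \right)} \right)} + \left(0 + 8\right)\right) 1 = \left(\frac{\left(-2 - -3\right) \left(2 + 1^{2} + 6 \cdot 1\right)}{6 + 1} + \left(0 + 8\right)\right) 1 = \left(\frac{\left(-2 + 3\right) \left(2 + 1 + 6\right)}{7} + 8\right) 1 = \left(1 \cdot \frac{1}{7} \cdot 9 + 8\right) 1 = \left(\frac{9}{7} + 8\right) 1 = \frac{65}{7} \cdot 1 = \frac{65}{7}$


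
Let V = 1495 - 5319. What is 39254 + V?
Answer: 35430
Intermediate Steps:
V = -3824
39254 + V = 39254 - 3824 = 35430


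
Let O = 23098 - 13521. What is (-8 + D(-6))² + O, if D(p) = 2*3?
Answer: 9581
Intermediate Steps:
D(p) = 6
O = 9577
(-8 + D(-6))² + O = (-8 + 6)² + 9577 = (-2)² + 9577 = 4 + 9577 = 9581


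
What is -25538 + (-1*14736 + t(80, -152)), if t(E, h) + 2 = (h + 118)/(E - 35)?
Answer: -1812454/45 ≈ -40277.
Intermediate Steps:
t(E, h) = -2 + (118 + h)/(-35 + E) (t(E, h) = -2 + (h + 118)/(E - 35) = -2 + (118 + h)/(-35 + E))
-25538 + (-1*14736 + t(80, -152)) = -25538 + (-1*14736 + (188 - 152 - 2*80)/(-35 + 80)) = -25538 + (-14736 + (188 - 152 - 160)/45) = -25538 + (-14736 + (1/45)*(-124)) = -25538 + (-14736 - 124/45) = -25538 - 663244/45 = -1812454/45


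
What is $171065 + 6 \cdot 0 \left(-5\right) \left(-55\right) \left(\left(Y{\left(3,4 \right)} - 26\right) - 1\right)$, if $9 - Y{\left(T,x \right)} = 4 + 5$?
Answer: $171065$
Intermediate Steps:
$Y{\left(T,x \right)} = 0$ ($Y{\left(T,x \right)} = 9 - \left(4 + 5\right) = 9 - 9 = 0$)
$171065 + 6 \cdot 0 \left(-5\right) \left(-55\right) \left(\left(Y{\left(3,4 \right)} - 26\right) - 1\right) = 171065 + 6 \cdot 0 \left(-5\right) \left(-55\right) \left(\left(0 - 26\right) - 1\right) = 171065 + 0 \left(-5\right) \left(-55\right) \left(-26 - 1\right) = 171065 + 0 \left(-55\right) \left(-27\right) = 171065 + 0 \left(-27\right) = 171065 + 0 = 171065$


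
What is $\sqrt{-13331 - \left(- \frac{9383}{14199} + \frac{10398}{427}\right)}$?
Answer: $\frac{2 i \sqrt{122728408806040863}}{6062973} \approx 115.56 i$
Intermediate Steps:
$\sqrt{-13331 - \left(- \frac{9383}{14199} + \frac{10398}{427}\right)} = \sqrt{-13331 - \frac{143634661}{6062973}} = \sqrt{- \frac{80969127724}{6062973}} = \frac{2 i \sqrt{122728408806040863}}{6062973}$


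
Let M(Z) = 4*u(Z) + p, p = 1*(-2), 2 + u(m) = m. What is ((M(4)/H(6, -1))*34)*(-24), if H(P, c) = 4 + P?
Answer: -2448/5 ≈ -489.60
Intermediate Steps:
u(m) = -2 + m
p = -2
M(Z) = -10 + 4*Z (M(Z) = 4*(-2 + Z) - 2 = (-8 + 4*Z) - 2 = -10 + 4*Z)
((M(4)/H(6, -1))*34)*(-24) = (((-10 + 4*4)/(4 + 6))*34)*(-24) = (((-10 + 16)/10)*34)*(-24) = ((6*(1/10))*34)*(-24) = ((3/5)*34)*(-24) = (102/5)*(-24) = -2448/5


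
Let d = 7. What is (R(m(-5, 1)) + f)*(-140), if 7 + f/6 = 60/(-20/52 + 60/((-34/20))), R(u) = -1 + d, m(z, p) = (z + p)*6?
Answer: 10175760/1577 ≈ 6452.6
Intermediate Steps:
m(z, p) = 6*p + 6*z (m(z, p) = (p + z)*6 = 6*p + 6*z)
R(u) = 6 (R(u) = -1 + 7 = 6)
f = -82146/1577 (f = -42 + 6*(60/(-20/52 + 60/((-34/20)))) = -42 + 6*(60/(-20*1/52 + 60/((-34*1/20)))) = -42 + 6*(60/(-5/13 + 60/(-17/10))) = -42 + 6*(60/(-5/13 + 60*(-10/17))) = -42 + 6*(60/(-5/13 - 600/17)) = -42 + 6*(60/(-7885/221)) = -42 + 6*(60*(-221/7885)) = -42 + 6*(-2652/1577) = -42 - 15912/1577 = -82146/1577 ≈ -52.090)
(R(m(-5, 1)) + f)*(-140) = (6 - 82146/1577)*(-140) = -72684/1577*(-140) = 10175760/1577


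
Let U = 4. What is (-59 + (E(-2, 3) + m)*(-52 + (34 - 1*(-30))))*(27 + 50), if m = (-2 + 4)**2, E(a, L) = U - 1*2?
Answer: 1001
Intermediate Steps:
E(a, L) = 2 (E(a, L) = 4 - 1*2 = 4 - 2 = 2)
m = 4 (m = 2**2 = 4)
(-59 + (E(-2, 3) + m)*(-52 + (34 - 1*(-30))))*(27 + 50) = (-59 + (2 + 4)*(-52 + (34 - 1*(-30))))*(27 + 50) = (-59 + 6*(-52 + (34 + 30)))*77 = (-59 + 6*(-52 + 64))*77 = (-59 + 6*12)*77 = (-59 + 72)*77 = 13*77 = 1001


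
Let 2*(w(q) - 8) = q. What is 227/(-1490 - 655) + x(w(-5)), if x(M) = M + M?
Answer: 23368/2145 ≈ 10.894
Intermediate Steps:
w(q) = 8 + q/2
x(M) = 2*M
227/(-1490 - 655) + x(w(-5)) = 227/(-1490 - 655) + 2*(8 + (1/2)*(-5)) = 227/(-2145) + 2*(8 - 5/2) = 227*(-1/2145) + 2*(11/2) = -227/2145 + 11 = 23368/2145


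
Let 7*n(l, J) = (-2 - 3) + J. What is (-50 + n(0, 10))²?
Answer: 119025/49 ≈ 2429.1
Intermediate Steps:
n(l, J) = -5/7 + J/7 (n(l, J) = ((-2 - 3) + J)/7 = (-5 + J)/7 = -5/7 + J/7)
(-50 + n(0, 10))² = (-50 + (-5/7 + (⅐)*10))² = (-50 + (-5/7 + 10/7))² = (-50 + 5/7)² = (-345/7)² = 119025/49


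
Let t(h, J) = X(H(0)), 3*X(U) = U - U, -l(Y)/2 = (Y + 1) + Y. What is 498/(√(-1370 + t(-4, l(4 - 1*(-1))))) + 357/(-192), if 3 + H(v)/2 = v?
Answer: -119/64 - 249*I*√1370/685 ≈ -1.8594 - 13.455*I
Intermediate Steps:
H(v) = -6 + 2*v
l(Y) = -2 - 4*Y (l(Y) = -2*((Y + 1) + Y) = -2*((1 + Y) + Y) = -2*(1 + 2*Y) = -2 - 4*Y)
X(U) = 0 (X(U) = (U - U)/3 = (⅓)*0 = 0)
t(h, J) = 0
498/(√(-1370 + t(-4, l(4 - 1*(-1))))) + 357/(-192) = 498/(√(-1370 + 0)) + 357/(-192) = 498/(√(-1370)) + 357*(-1/192) = 498/((I*√1370)) - 119/64 = 498*(-I*√1370/1370) - 119/64 = -249*I*√1370/685 - 119/64 = -119/64 - 249*I*√1370/685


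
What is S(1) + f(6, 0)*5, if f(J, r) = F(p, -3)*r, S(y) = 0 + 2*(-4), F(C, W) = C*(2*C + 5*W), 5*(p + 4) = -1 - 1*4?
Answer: -8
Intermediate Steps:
p = -5 (p = -4 + (-1 - 1*4)/5 = -4 + (-1 - 4)/5 = -4 + (⅕)*(-5) = -4 - 1 = -5)
S(y) = -8 (S(y) = 0 - 8 = -8)
f(J, r) = 125*r (f(J, r) = (-5*(2*(-5) + 5*(-3)))*r = (-5*(-10 - 15))*r = (-5*(-25))*r = 125*r)
S(1) + f(6, 0)*5 = -8 + (125*0)*5 = -8 + 0*5 = -8 + 0 = -8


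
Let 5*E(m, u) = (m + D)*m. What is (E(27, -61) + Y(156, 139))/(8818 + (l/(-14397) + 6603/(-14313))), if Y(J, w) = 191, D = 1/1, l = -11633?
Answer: 117525316857/3028576822060 ≈ 0.038805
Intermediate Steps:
D = 1
E(m, u) = m*(1 + m)/5 (E(m, u) = ((m + 1)*m)/5 = ((1 + m)*m)/5 = (m*(1 + m))/5 = m*(1 + m)/5)
(E(27, -61) + Y(156, 139))/(8818 + (l/(-14397) + 6603/(-14313))) = ((⅕)*27*(1 + 27) + 191)/(8818 + (-11633/(-14397) + 6603/(-14313))) = ((⅕)*27*28 + 191)/(8818 + (-11633*(-1/14397) + 6603*(-1/14313))) = (756/5 + 191)/(8818 + (11633/14397 - 2201/4771)) = 1711/(5*(8818 + 23813246/68688087)) = 1711/(5*(605715364412/68688087)) = (1711/5)*(68688087/605715364412) = 117525316857/3028576822060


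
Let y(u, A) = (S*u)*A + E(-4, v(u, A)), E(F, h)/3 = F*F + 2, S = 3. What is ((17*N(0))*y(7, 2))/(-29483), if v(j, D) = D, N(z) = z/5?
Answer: 0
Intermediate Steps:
N(z) = z/5 (N(z) = z*(⅕) = z/5)
E(F, h) = 6 + 3*F² (E(F, h) = 3*(F*F + 2) = 3*(F² + 2) = 3*(2 + F²) = 6 + 3*F²)
y(u, A) = 54 + 3*A*u (y(u, A) = (3*u)*A + (6 + 3*(-4)²) = 3*A*u + (6 + 3*16) = 3*A*u + (6 + 48) = 3*A*u + 54 = 54 + 3*A*u)
((17*N(0))*y(7, 2))/(-29483) = ((17*((⅕)*0))*(54 + 3*2*7))/(-29483) = ((17*0)*(54 + 42))*(-1/29483) = (0*96)*(-1/29483) = 0*(-1/29483) = 0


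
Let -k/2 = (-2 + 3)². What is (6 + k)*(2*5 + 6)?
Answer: 64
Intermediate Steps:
k = -2 (k = -2*(-2 + 3)² = -2*1² = -2*1 = -2)
(6 + k)*(2*5 + 6) = (6 - 2)*(2*5 + 6) = 4*(10 + 6) = 4*16 = 64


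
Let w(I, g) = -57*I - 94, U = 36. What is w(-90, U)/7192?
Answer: 1259/1798 ≈ 0.70022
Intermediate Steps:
w(I, g) = -94 - 57*I
w(-90, U)/7192 = (-94 - 57*(-90))/7192 = (-94 + 5130)*(1/7192) = 5036*(1/7192) = 1259/1798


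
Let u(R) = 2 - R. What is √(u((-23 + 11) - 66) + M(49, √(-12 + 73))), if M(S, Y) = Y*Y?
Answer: √141 ≈ 11.874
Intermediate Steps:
M(S, Y) = Y²
√(u((-23 + 11) - 66) + M(49, √(-12 + 73))) = √((2 - ((-23 + 11) - 66)) + (√(-12 + 73))²) = √((2 - (-12 - 66)) + (√61)²) = √((2 - 1*(-78)) + 61) = √((2 + 78) + 61) = √(80 + 61) = √141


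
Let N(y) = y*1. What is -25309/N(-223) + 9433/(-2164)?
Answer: 52665117/482572 ≈ 109.13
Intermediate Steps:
N(y) = y
-25309/N(-223) + 9433/(-2164) = -25309/(-223) + 9433/(-2164) = -25309*(-1/223) + 9433*(-1/2164) = 25309/223 - 9433/2164 = 52665117/482572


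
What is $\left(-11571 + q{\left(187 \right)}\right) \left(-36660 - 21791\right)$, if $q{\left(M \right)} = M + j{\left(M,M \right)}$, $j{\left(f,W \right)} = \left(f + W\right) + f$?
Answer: $632615173$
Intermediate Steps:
$j{\left(f,W \right)} = W + 2 f$ ($j{\left(f,W \right)} = \left(W + f\right) + f = W + 2 f$)
$q{\left(M \right)} = 4 M$ ($q{\left(M \right)} = M + \left(M + 2 M\right) = M + 3 M = 4 M$)
$\left(-11571 + q{\left(187 \right)}\right) \left(-36660 - 21791\right) = \left(-11571 + 4 \cdot 187\right) \left(-36660 - 21791\right) = \left(-11571 + 748\right) \left(-58451\right) = \left(-10823\right) \left(-58451\right) = 632615173$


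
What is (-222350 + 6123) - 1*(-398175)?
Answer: 181948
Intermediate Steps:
(-222350 + 6123) - 1*(-398175) = -216227 + 398175 = 181948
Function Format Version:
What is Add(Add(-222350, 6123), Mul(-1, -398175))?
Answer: 181948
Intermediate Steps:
Add(Add(-222350, 6123), Mul(-1, -398175)) = Add(-216227, 398175) = 181948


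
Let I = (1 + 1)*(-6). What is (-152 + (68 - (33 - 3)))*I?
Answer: 1368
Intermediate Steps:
I = -12 (I = 2*(-6) = -12)
(-152 + (68 - (33 - 3)))*I = (-152 + (68 - (33 - 3)))*(-12) = (-152 + (68 - 1*30))*(-12) = (-152 + (68 - 30))*(-12) = (-152 + 38)*(-12) = -114*(-12) = 1368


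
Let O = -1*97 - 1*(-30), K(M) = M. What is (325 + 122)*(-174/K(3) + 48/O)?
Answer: -1758498/67 ≈ -26246.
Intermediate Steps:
O = -67 (O = -97 + 30 = -67)
(325 + 122)*(-174/K(3) + 48/O) = (325 + 122)*(-174/3 + 48/(-67)) = 447*(-174*1/3 + 48*(-1/67)) = 447*(-58 - 48/67) = 447*(-3934/67) = -1758498/67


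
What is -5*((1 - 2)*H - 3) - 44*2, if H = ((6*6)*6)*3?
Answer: 3167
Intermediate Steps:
H = 648 (H = (36*6)*3 = 216*3 = 648)
-5*((1 - 2)*H - 3) - 44*2 = -5*((1 - 2)*648 - 3) - 44*2 = -5*(-1*648 - 3) - 88 = -5*(-648 - 3) - 88 = -5*(-651) - 88 = 3255 - 88 = 3167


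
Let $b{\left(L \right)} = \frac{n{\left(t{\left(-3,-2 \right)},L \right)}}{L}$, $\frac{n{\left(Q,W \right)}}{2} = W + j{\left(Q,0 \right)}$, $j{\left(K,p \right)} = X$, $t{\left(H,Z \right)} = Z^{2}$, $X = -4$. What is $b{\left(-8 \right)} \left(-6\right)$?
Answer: $-18$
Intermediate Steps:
$j{\left(K,p \right)} = -4$
$n{\left(Q,W \right)} = -8 + 2 W$ ($n{\left(Q,W \right)} = 2 \left(W - 4\right) = 2 \left(-4 + W\right) = -8 + 2 W$)
$b{\left(L \right)} = \frac{-8 + 2 L}{L}$
$b{\left(-8 \right)} \left(-6\right) = \left(2 - \frac{8}{-8}\right) \left(-6\right) = \left(2 - -1\right) \left(-6\right) = \left(2 + 1\right) \left(-6\right) = 3 \left(-6\right) = -18$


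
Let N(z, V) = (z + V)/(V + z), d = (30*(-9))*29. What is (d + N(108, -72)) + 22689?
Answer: 14860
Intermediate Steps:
d = -7830 (d = -270*29 = -7830)
N(z, V) = 1 (N(z, V) = (V + z)/(V + z) = 1)
(d + N(108, -72)) + 22689 = (-7830 + 1) + 22689 = -7829 + 22689 = 14860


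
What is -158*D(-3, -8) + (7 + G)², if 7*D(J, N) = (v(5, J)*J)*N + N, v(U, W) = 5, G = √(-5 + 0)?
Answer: -2484 + 14*I*√5 ≈ -2484.0 + 31.305*I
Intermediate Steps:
G = I*√5 (G = √(-5) = I*√5 ≈ 2.2361*I)
D(J, N) = N/7 + 5*J*N/7 (D(J, N) = ((5*J)*N + N)/7 = (5*J*N + N)/7 = (N + 5*J*N)/7 = N/7 + 5*J*N/7)
-158*D(-3, -8) + (7 + G)² = -158*(-8)*(1 + 5*(-3))/7 + (7 + I*√5)² = -158*(-8)*(1 - 15)/7 + (7 + I*√5)² = -158*(-8)*(-14)/7 + (7 + I*√5)² = -158*16 + (7 + I*√5)² = -2528 + (7 + I*√5)²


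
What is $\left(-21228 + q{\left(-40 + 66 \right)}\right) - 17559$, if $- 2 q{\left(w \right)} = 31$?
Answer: $- \frac{77605}{2} \approx -38803.0$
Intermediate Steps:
$q{\left(w \right)} = - \frac{31}{2}$ ($q{\left(w \right)} = \left(- \frac{1}{2}\right) 31 = - \frac{31}{2}$)
$\left(-21228 + q{\left(-40 + 66 \right)}\right) - 17559 = \left(-21228 - \frac{31}{2}\right) - 17559 = - \frac{42487}{2} - 17559 = - \frac{77605}{2}$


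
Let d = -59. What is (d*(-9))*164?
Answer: 87084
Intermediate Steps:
(d*(-9))*164 = -59*(-9)*164 = 531*164 = 87084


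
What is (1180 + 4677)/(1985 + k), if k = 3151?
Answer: 5857/5136 ≈ 1.1404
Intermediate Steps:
(1180 + 4677)/(1985 + k) = (1180 + 4677)/(1985 + 3151) = 5857/5136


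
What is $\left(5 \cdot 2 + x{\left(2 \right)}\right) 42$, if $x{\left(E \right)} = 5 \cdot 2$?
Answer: $840$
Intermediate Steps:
$x{\left(E \right)} = 10$
$\left(5 \cdot 2 + x{\left(2 \right)}\right) 42 = \left(5 \cdot 2 + 10\right) 42 = \left(10 + 10\right) 42 = 20 \cdot 42 = 840$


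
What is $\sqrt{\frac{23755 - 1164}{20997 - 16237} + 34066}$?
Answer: $\frac{3 \sqrt{21443370410}}{2380} \approx 184.58$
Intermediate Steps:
$\sqrt{\frac{23755 - 1164}{20997 - 16237} + 34066} = \sqrt{\frac{22591}{4760} + 34066} = \sqrt{\frac{162176751}{4760}} = \frac{3 \sqrt{21443370410}}{2380}$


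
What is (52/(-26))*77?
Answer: -154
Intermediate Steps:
(52/(-26))*77 = -1/26*52*77 = -2*77 = -154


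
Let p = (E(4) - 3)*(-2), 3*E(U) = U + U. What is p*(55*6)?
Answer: 220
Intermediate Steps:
E(U) = 2*U/3 (E(U) = (U + U)/3 = (2*U)/3 = 2*U/3)
p = ⅔ (p = ((⅔)*4 - 3)*(-2) = (8/3 - 3)*(-2) = -⅓*(-2) = ⅔ ≈ 0.66667)
p*(55*6) = 2*(55*6)/3 = (⅔)*330 = 220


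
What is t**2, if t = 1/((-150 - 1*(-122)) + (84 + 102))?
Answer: 1/24964 ≈ 4.0058e-5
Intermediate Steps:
t = 1/158 (t = 1/((-150 + 122) + 186) = 1/(-28 + 186) = 1/158 ≈ 0.0063291)
t**2 = (1/158)**2 = 1/24964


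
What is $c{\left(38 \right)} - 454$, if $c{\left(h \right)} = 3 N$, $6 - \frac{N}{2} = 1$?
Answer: $-424$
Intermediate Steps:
$N = 10$ ($N = 12 - 2 = 10$)
$c{\left(h \right)} = 30$ ($c{\left(h \right)} = 3 \cdot 10 = 30$)
$c{\left(38 \right)} - 454 = 30 - 454 = -424$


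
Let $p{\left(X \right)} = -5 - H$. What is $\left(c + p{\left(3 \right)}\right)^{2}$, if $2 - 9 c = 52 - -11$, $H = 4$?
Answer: $\frac{20164}{81} \approx 248.94$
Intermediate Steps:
$p{\left(X \right)} = -9$ ($p{\left(X \right)} = -5 - 4 = -9$)
$c = - \frac{61}{9}$ ($c = \frac{2}{9} - \frac{52 - -11}{9} = \frac{2}{9} - \frac{52 + 11}{9} = \frac{2}{9} - 7 = - \frac{61}{9} \approx -6.7778$)
$\left(c + p{\left(3 \right)}\right)^{2} = \left(- \frac{61}{9} - 9\right)^{2} = \left(- \frac{142}{9}\right)^{2} = \frac{20164}{81}$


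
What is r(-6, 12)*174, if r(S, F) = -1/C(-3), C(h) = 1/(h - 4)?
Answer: 1218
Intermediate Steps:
C(h) = 1/(-4 + h)
r(S, F) = 7 (r(S, F) = -1/(1/(-4 - 3)) = -1/(1/(-7)) = -1/(-1/7) = -1*(-7) = 7)
r(-6, 12)*174 = 7*174 = 1218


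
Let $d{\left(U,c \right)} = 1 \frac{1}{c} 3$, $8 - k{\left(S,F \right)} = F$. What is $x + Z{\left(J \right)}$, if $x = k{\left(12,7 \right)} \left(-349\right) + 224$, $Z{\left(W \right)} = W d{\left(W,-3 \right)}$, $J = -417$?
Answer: $292$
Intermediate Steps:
$k{\left(S,F \right)} = 8 - F$
$d{\left(U,c \right)} = \frac{3}{c}$ ($d{\left(U,c \right)} = \frac{1}{c} 3 = \frac{3}{c}$)
$Z{\left(W \right)} = - W$ ($Z{\left(W \right)} = W \frac{3}{-3} = W 3 \left(- \frac{1}{3}\right) = W \left(-1\right) = - W$)
$x = -125$ ($x = \left(8 - 7\right) \left(-349\right) + 224 = 1 \left(-349\right) + 224 = -349 + 224 = -125$)
$x + Z{\left(J \right)} = -125 - -417 = -125 + 417 = 292$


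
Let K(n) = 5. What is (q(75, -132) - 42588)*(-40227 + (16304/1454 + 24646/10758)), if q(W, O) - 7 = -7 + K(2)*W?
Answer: 2212752026249902/1303511 ≈ 1.6975e+9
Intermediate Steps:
q(W, O) = 5*W (q(W, O) = 7 + (-7 + 5*W) = 5*W)
(q(75, -132) - 42588)*(-40227 + (16304/1454 + 24646/10758)) = (5*75 - 42588)*(-40227 + (16304/1454 + 24646/10758)) = (375 - 42588)*(-40227 + (16304*(1/1454) + 24646*(1/10758))) = -42213*(-40227 + (8152/727 + 12323/5379)) = -42213*(-40227 + 52808429/3910533) = -42213*(-157256202562/3910533) = 2212752026249902/1303511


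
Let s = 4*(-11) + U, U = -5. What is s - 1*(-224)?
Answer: 175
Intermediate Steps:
s = -49 (s = 4*(-11) - 5 = -44 - 5 = -49)
s - 1*(-224) = -49 - 1*(-224) = -49 + 224 = 175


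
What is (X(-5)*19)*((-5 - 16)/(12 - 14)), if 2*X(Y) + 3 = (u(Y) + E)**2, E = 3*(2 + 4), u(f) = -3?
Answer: 44289/2 ≈ 22145.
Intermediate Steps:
E = 18 (E = 3*6 = 18)
X(Y) = 111 (X(Y) = -3/2 + (-3 + 18)**2/2 = -3/2 + (1/2)*15**2 = -3/2 + (1/2)*225 = -3/2 + 225/2 = 111)
(X(-5)*19)*((-5 - 16)/(12 - 14)) = (111*19)*((-5 - 16)/(12 - 14)) = 2109*(-21/(-2)) = 2109*(-21*(-1/2)) = 2109*(21/2) = 44289/2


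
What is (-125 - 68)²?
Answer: 37249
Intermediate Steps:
(-125 - 68)² = (-193)² = 37249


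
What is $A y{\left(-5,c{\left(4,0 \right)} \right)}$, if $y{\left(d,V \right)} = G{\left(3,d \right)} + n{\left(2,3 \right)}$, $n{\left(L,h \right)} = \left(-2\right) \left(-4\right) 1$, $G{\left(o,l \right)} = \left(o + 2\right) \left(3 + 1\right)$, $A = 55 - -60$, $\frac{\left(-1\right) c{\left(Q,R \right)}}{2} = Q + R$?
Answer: $3220$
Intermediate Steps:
$c{\left(Q,R \right)} = - 2 Q - 2 R$ ($c{\left(Q,R \right)} = - 2 \left(Q + R\right) = - 2 Q - 2 R$)
$A = 115$ ($A = 55 + 60 = 115$)
$G{\left(o,l \right)} = 8 + 4 o$ ($G{\left(o,l \right)} = \left(2 + o\right) 4 = 8 + 4 o$)
$n{\left(L,h \right)} = 8$ ($n{\left(L,h \right)} = 8 \cdot 1 = 8$)
$y{\left(d,V \right)} = 28$ ($y{\left(d,V \right)} = \left(8 + 4 \cdot 3\right) + 8 = \left(8 + 12\right) + 8 = 20 + 8 = 28$)
$A y{\left(-5,c{\left(4,0 \right)} \right)} = 115 \cdot 28 = 3220$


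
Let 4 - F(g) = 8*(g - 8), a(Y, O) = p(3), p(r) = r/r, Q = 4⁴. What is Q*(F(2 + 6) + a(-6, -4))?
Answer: 1280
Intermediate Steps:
Q = 256
p(r) = 1
a(Y, O) = 1
F(g) = 68 - 8*g (F(g) = 4 - 8*(g - 8) = 4 - 8*(-8 + g) = 4 - (-64 + 8*g) = 4 + (64 - 8*g) = 68 - 8*g)
Q*(F(2 + 6) + a(-6, -4)) = 256*((68 - 8*(2 + 6)) + 1) = 256*((68 - 8*8) + 1) = 256*((68 - 64) + 1) = 256*(4 + 1) = 256*5 = 1280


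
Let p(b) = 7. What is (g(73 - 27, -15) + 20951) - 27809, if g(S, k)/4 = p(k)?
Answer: -6830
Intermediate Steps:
g(S, k) = 28 (g(S, k) = 4*7 = 28)
(g(73 - 27, -15) + 20951) - 27809 = (28 + 20951) - 27809 = 20979 - 27809 = -6830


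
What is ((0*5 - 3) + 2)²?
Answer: 1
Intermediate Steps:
((0*5 - 3) + 2)² = ((0 - 3) + 2)² = (-3 + 2)² = (-1)² = 1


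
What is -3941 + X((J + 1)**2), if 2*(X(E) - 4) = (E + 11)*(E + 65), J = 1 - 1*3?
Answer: -3541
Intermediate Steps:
J = -2 (J = 1 - 3 = -2)
X(E) = 4 + (11 + E)*(65 + E)/2 (X(E) = 4 + ((E + 11)*(E + 65))/2 = 4 + ((11 + E)*(65 + E))/2 = 4 + (11 + E)*(65 + E)/2)
-3941 + X((J + 1)**2) = -3941 + (723/2 + ((-2 + 1)**2)**2/2 + 38*(-2 + 1)**2) = -3941 + (723/2 + ((-1)**2)**2/2 + 38*(-1)**2) = -3941 + (723/2 + (1/2)*1**2 + 38*1) = -3941 + (723/2 + (1/2)*1 + 38) = -3941 + (723/2 + 1/2 + 38) = -3941 + 400 = -3541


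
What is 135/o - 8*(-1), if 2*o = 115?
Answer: 238/23 ≈ 10.348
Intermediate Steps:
o = 115/2 (o = (½)*115 = 115/2 ≈ 57.500)
135/o - 8*(-1) = 135/(115/2) - 8*(-1) = 135*(2/115) + 8 = 54/23 + 8 = 238/23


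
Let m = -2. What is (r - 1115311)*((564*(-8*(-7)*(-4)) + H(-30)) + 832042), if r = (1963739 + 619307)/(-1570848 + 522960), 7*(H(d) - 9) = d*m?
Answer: -2886785266165456955/3667608 ≈ -7.8710e+11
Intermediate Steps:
H(d) = 9 - 2*d/7 (H(d) = 9 + (d*(-2))/7 = 9 + (-2*d)/7 = 9 - 2*d/7)
r = -1291523/523944 (r = 2583046/(-1047888) = 2583046*(-1/1047888) = -1291523/523944 ≈ -2.4650)
(r - 1115311)*((564*(-8*(-7)*(-4)) + H(-30)) + 832042) = (-1291523/523944 - 1115311)*((564*(-8*(-7)*(-4)) + (9 - 2/7*(-30))) + 832042) = -584361798107*((564*(56*(-4)) + (9 + 60/7)) + 832042)/523944 = -584361798107*((564*(-224) + 123/7) + 832042)/523944 = -584361798107*((-126336 + 123/7) + 832042)/523944 = -584361798107*(-884229/7 + 832042)/523944 = -584361798107/523944*4940065/7 = -2886785266165456955/3667608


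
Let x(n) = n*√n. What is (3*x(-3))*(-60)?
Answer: 540*I*√3 ≈ 935.31*I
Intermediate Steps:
x(n) = n^(3/2)
(3*x(-3))*(-60) = (3*(-3)^(3/2))*(-60) = (3*(-3*I*√3))*(-60) = -9*I*√3*(-60) = 540*I*√3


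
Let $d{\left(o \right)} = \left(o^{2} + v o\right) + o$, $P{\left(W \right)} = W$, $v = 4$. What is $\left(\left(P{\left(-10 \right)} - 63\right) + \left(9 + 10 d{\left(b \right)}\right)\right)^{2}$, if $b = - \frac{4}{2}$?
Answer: $15376$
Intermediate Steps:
$b = -2$ ($b = \left(-4\right) \frac{1}{2} = -2$)
$d{\left(o \right)} = o^{2} + 5 o$ ($d{\left(o \right)} = \left(o^{2} + 4 o\right) + o = o^{2} + 5 o$)
$\left(\left(P{\left(-10 \right)} - 63\right) + \left(9 + 10 d{\left(b \right)}\right)\right)^{2} = \left(\left(-10 - 63\right) + \left(9 + 10 \left(- 2 \left(5 - 2\right)\right)\right)\right)^{2} = \left(-73 + \left(9 + 10 \left(\left(-2\right) 3\right)\right)\right)^{2} = \left(-73 + \left(9 + 10 \left(-6\right)\right)\right)^{2} = \left(-73 + \left(9 - 60\right)\right)^{2} = \left(-73 - 51\right)^{2} = \left(-124\right)^{2} = 15376$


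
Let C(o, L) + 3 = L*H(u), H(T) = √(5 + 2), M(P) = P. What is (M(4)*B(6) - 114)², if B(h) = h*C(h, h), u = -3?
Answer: 179748 - 53568*√7 ≈ 38020.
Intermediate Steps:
H(T) = √7
C(o, L) = -3 + L*√7
B(h) = h*(-3 + h*√7)
(M(4)*B(6) - 114)² = (4*(6*(-3 + 6*√7)) - 114)² = (4*(-18 + 36*√7) - 114)² = ((-72 + 144*√7) - 114)² = (-186 + 144*√7)²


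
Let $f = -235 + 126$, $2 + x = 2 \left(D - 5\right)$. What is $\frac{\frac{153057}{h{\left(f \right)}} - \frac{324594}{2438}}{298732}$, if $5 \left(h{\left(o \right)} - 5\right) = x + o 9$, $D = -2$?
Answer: $- \frac{363545033}{117985995792} \approx -0.0030813$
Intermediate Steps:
$x = -16$ ($x = -2 + 2 \left(-2 - 5\right) = -2 + 2 \left(-7\right) = -2 - 14 = -16$)
$f = -109$
$h{\left(o \right)} = \frac{9}{5} + \frac{9 o}{5}$ ($h{\left(o \right)} = 5 + \frac{-16 + o 9}{5} = 5 + \frac{-16 + 9 o}{5} = 5 + \left(- \frac{16}{5} + \frac{9 o}{5}\right) = \frac{9}{5} + \frac{9 o}{5}$)
$\frac{\frac{153057}{h{\left(f \right)}} - \frac{324594}{2438}}{298732} = \frac{\frac{153057}{\frac{9}{5} + \frac{9}{5} \left(-109\right)} - \frac{324594}{2438}}{298732} = \left(\frac{153057}{\frac{9}{5} - \frac{981}{5}} - \frac{162297}{1219}\right) \frac{1}{298732} = \left(\frac{153057}{- \frac{972}{5}} - \frac{162297}{1219}\right) \frac{1}{298732} = \left(153057 \left(- \frac{5}{972}\right) - \frac{162297}{1219}\right) \frac{1}{298732} = \left(- \frac{255095}{324} - \frac{162297}{1219}\right) \frac{1}{298732} = \left(- \frac{363545033}{394956}\right) \frac{1}{298732} = - \frac{363545033}{117985995792}$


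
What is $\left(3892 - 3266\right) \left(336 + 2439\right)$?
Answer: $1737150$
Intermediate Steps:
$\left(3892 - 3266\right) \left(336 + 2439\right) = 626 \cdot 2775 = 1737150$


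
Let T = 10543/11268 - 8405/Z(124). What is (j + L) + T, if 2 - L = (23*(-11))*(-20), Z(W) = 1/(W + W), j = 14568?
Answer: -23380300697/11268 ≈ -2.0749e+6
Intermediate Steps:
Z(W) = 1/(2*W)
T = -23487459377/11268 (T = 10543/11268 - 8405/((1/2)/124) = 10543*(1/11268) - 8405/((1/2)*(1/124)) = 10543/11268 - 8405/1/248 = 10543/11268 - 8405*248 = 10543/11268 - 2084440 = -23487459377/11268 ≈ -2.0844e+6)
L = -5058 (L = 2 - 23*(-11)*(-20) = 2 - (-253)*(-20) = 2 - 1*5060 = 2 - 5060 = -5058)
(j + L) + T = (14568 - 5058) - 23487459377/11268 = 9510 - 23487459377/11268 = -23380300697/11268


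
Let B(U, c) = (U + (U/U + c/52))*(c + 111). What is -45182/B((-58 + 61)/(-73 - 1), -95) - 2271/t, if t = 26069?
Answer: 283265238101/87018322 ≈ 3255.2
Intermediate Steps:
B(U, c) = (111 + c)*(1 + U + c/52) (B(U, c) = (U + (1 + c*(1/52)))*(111 + c) = (U + (1 + c/52))*(111 + c) = (1 + U + c/52)*(111 + c) = (111 + c)*(1 + U + c/52))
-45182/B((-58 + 61)/(-73 - 1), -95) - 2271/t = -45182/(111 + 111*((-58 + 61)/(-73 - 1)) + (1/52)*(-95)**2 + (163/52)*(-95) + ((-58 + 61)/(-73 - 1))*(-95)) - 2271/26069 = -45182/(111 + 111*(3/(-74)) + (1/52)*9025 - 15485/52 + (3/(-74))*(-95)) - 2271*1/26069 = -45182/(111 + 111*(3*(-1/74)) + 9025/52 - 15485/52 + (3*(-1/74))*(-95)) - 2271/26069 = -45182/(111 + 111*(-3/74) + 9025/52 - 15485/52 - 3/74*(-95)) - 2271/26069 = -45182/(111 - 9/2 + 9025/52 - 15485/52 + 285/74) - 2271/26069 = -45182/(-6676/481) - 2271/26069 = -45182*(-481/6676) - 2271/26069 = 10866271/3338 - 2271/26069 = 283265238101/87018322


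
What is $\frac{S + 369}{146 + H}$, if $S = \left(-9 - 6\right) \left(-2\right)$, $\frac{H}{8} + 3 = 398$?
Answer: $\frac{7}{58} \approx 0.12069$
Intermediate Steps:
$H = 3160$ ($H = -24 + 8 \cdot 398 = -24 + 3184 = 3160$)
$S = 30$ ($S = \left(-15\right) \left(-2\right) = 30$)
$\frac{S + 369}{146 + H} = \frac{30 + 369}{146 + 3160} = \frac{399}{3306} = 399 \cdot \frac{1}{3306} = \frac{7}{58}$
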